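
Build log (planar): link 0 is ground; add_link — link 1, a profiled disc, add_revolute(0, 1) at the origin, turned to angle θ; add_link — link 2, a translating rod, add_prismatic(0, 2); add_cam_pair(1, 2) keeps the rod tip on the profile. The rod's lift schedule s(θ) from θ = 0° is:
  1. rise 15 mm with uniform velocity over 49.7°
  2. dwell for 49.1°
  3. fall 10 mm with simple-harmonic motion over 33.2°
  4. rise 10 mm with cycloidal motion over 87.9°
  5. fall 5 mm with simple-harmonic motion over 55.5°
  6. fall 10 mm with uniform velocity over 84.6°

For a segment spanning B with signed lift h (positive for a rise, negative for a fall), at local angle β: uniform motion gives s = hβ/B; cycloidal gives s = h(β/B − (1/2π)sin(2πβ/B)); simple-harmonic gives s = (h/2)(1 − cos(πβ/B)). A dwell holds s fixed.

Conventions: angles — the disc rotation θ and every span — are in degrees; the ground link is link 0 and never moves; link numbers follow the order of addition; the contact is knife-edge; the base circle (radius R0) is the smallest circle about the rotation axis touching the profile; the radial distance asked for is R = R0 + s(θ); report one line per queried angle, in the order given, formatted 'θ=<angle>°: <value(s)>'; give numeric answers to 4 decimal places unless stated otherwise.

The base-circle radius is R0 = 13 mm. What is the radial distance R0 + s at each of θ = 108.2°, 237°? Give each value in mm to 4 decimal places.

seg 1 [0°–49.7°] uniform, h=15: full span → s += 15 → s = 15.0000
seg 2 [49.7°–98.8°] dwell: s stays 15.0000
seg 3 [98.8°–132°] simple-harmonic, h=-10: θ=108.2° here. β=9.4, B=33.2. -10/2·(1 − cos(π·0.2831)) = -1.8509 → s = 13.1491
seg 3 [98.8°–132°] simple-harmonic, h=-10: full span → s += -10 → s = 5.0000
seg 4 [132°–219.9°] cycloidal, h=10: full span → s += 10 → s = 15.0000
seg 5 [219.9°–275.4°] simple-harmonic, h=-5: θ=237° here. β=17.1, B=55.5. -5/2·(1 − cos(π·0.3081)) = -1.0825 → s = 13.9175
θ=108.2°: R = R0 + s = 13 + 13.1491 = 26.1491
θ=237°: R = R0 + s = 13 + 13.9175 = 26.9175

θ=108.2°: 26.1491
θ=237°: 26.9175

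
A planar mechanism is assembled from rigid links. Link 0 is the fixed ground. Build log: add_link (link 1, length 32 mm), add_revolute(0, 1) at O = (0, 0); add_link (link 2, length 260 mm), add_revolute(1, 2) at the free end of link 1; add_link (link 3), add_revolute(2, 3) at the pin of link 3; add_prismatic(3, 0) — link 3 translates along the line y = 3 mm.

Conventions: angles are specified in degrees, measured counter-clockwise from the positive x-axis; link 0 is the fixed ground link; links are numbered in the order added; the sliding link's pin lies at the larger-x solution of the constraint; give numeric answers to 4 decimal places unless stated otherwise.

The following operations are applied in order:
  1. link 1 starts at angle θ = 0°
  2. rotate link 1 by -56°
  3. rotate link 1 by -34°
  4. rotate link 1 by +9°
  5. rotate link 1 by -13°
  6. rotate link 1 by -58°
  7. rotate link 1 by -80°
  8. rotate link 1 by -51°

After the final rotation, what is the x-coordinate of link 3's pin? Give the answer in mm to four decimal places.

geometry: r = 32 mm, L = 260 mm, e = 3 mm; θ starts at 0°
rotate link 1 by -56°: θ ← 0° -56° = -56°
rotate link 1 by -34°: θ ← -56° -34° = -90°
rotate link 1 by +9°: θ ← -90° +9° = -81°
rotate link 1 by -13°: θ ← -81° -13° = -94°
rotate link 1 by -58°: θ ← -94° -58° = -152°
rotate link 1 by -80°: θ ← -152° -80° = -232°
rotate link 1 by -51°: θ ← -232° -51° = -283°
crank pin P = (r cos θ, r sin θ) = (7.198434, 31.179842)
h = r sin θ − e = 31.179842 − 3 = 28.179842
x = r cos θ + √(L² − h²) = 7.198434 + 258.468367 = 265.666800

265.6668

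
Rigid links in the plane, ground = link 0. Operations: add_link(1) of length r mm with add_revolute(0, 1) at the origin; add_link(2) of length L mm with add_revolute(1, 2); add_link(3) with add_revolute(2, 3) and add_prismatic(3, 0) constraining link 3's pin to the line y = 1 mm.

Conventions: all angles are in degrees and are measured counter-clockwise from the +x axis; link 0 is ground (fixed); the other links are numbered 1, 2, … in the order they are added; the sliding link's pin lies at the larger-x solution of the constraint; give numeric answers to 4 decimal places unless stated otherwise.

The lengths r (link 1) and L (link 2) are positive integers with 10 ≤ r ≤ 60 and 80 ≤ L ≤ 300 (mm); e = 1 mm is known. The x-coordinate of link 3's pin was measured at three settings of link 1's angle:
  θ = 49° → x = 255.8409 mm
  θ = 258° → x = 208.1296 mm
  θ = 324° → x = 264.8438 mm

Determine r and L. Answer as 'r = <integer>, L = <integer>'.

constraint per measurement: (x − r cos θ)² + (r sin θ − e)² = L²
subtracting the θ₁ and θ₂ equations cancels the r² and L² terms:
r = (x₁² − x₂²) / (2[(x₁cos θ₁ + e sin θ₁) − (x₂cos θ₂ + e sin θ₂)]) = 52.0000 → r = 52
L² = (x₁ − r cos θ₁)² + (r sin θ₁ − e)² = 50625.0161 → L = 225.0000 → L = 225
check at θ₃=324°: x = 264.8438 (printed 264.8438) ✓

r = 52, L = 225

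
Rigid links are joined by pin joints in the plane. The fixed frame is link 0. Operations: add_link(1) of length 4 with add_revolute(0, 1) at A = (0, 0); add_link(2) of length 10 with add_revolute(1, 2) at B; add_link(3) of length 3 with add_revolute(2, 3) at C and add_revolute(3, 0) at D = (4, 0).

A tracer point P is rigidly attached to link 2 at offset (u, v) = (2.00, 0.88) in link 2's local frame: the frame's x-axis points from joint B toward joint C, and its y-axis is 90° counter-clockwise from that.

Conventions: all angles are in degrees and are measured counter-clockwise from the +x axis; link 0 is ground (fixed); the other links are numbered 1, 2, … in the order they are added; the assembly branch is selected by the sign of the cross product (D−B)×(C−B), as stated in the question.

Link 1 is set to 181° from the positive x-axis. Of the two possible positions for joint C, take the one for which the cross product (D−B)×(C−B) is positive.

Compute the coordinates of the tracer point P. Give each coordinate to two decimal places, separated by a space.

A=(0,0), D=(4.00,0)
B = A + 4.00·(cos181°, sin181°) = (-3.9994, -0.0698)
|BD| = 7.9997
circle(B,10.00) ∩ circle(D,3.00): a=9.6876, h=2.4801
  candidates: C₊=(5.6662,2.4948) cross=19.840; C₋=(5.7094,-2.4653) cross=-19.840
  branch + wants cross > 0 → take C=(5.6662,2.4948) (cross=19.840)
ex = (C−B)/|BC| = (0.9666,0.2565); ey = (-0.2565,0.9666)
P = B + 2.00·ex + 0.88·ey = (-2.2920,1.2937)

-2.29 1.29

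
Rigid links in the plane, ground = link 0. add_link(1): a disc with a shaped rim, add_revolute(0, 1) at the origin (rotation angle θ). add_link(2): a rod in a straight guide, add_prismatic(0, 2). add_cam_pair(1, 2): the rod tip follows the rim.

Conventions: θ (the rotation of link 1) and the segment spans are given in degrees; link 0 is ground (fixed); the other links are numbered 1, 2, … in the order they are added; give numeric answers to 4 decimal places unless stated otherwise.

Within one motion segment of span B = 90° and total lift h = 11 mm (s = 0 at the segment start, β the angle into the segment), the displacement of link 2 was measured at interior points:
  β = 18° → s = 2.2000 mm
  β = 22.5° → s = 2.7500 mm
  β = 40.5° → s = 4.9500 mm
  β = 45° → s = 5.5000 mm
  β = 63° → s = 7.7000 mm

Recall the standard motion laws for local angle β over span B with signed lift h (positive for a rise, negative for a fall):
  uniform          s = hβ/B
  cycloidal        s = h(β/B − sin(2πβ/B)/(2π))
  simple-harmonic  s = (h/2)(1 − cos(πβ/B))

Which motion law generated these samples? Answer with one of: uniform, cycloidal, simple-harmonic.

candidates at β/B = r: uniform s = h·r (linear in β); cycloidal s = h·(r − sin(2πr)/(2π)); simple-harmonic s = (h/2)(1 − cos(πr))
β=18°: printed 2.2000 | uniform 2.2000, cycloidal 0.5350, simple-harmonic 1.0504
β=22.5°: printed 2.7500 | uniform 2.7500, cycloidal 0.9993, simple-harmonic 1.6109
β=40.5°: printed 4.9500 | uniform 4.9500, cycloidal 4.4090, simple-harmonic 4.6396
β=45°: printed 5.5000 | uniform 5.5000, cycloidal 5.5000, simple-harmonic 5.5000
β=63°: printed 7.7000 | uniform 7.7000, cycloidal 9.3650, simple-harmonic 8.7328
only one law matches every sample → uniform

uniform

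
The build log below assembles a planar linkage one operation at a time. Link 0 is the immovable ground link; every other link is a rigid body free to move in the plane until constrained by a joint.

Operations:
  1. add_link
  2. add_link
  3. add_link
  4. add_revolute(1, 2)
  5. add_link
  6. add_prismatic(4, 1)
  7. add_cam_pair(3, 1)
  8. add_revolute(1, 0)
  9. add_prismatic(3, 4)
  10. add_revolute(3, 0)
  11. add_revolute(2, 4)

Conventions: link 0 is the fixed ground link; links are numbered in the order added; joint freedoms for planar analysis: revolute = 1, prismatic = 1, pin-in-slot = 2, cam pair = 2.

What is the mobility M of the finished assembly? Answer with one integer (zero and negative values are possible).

L=1 J1=0 J2=0
add link → L=2 J1=0 J2=0
add link → L=3 J1=0 J2=0
add link → L=4 J1=0 J2=0
R@1,2 dof=1 J1 → L=4 J1=1 J2=0
add link → L=5 J1=1 J2=0
P@4,1 dof=1 J1 → L=5 J1=2 J2=0
C@3,1 dof=2 J2 → L=5 J1=2 J2=1
R@1,0 dof=1 J1 → L=5 J1=3 J2=1
P@3,4 dof=1 J1 → L=5 J1=4 J2=1
R@3,0 dof=1 J1 → L=5 J1=5 J2=1
R@2,4 dof=1 J1 → L=5 J1=6 J2=1
M=3(L−1)−2J1−J2=3·4−2·6−1=-1

M = -1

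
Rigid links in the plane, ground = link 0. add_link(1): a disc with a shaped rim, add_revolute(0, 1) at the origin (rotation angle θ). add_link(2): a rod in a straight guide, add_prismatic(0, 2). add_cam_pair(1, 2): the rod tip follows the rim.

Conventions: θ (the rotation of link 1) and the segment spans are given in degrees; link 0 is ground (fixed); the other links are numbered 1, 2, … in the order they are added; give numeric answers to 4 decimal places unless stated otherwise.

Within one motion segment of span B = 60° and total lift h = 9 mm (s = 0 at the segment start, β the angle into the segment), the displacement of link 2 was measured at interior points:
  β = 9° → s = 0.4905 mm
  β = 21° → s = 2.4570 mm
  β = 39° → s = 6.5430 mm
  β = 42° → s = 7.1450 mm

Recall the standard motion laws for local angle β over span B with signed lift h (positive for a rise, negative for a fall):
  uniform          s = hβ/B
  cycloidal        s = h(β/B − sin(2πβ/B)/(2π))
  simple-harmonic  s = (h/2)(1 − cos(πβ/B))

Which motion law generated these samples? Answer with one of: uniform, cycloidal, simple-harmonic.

candidates at β/B = r: uniform s = h·r (linear in β); cycloidal s = h·(r − sin(2πr)/(2π)); simple-harmonic s = (h/2)(1 − cos(πr))
β=9°: printed 0.4905 | uniform 1.3500, cycloidal 0.1912, simple-harmonic 0.4905
β=21°: printed 2.4570 | uniform 3.1500, cycloidal 1.9912, simple-harmonic 2.4570
β=39°: printed 6.5430 | uniform 5.8500, cycloidal 7.0088, simple-harmonic 6.5430
β=42°: printed 7.1450 | uniform 6.3000, cycloidal 7.6623, simple-harmonic 7.1450
only one law matches every sample → simple-harmonic

simple-harmonic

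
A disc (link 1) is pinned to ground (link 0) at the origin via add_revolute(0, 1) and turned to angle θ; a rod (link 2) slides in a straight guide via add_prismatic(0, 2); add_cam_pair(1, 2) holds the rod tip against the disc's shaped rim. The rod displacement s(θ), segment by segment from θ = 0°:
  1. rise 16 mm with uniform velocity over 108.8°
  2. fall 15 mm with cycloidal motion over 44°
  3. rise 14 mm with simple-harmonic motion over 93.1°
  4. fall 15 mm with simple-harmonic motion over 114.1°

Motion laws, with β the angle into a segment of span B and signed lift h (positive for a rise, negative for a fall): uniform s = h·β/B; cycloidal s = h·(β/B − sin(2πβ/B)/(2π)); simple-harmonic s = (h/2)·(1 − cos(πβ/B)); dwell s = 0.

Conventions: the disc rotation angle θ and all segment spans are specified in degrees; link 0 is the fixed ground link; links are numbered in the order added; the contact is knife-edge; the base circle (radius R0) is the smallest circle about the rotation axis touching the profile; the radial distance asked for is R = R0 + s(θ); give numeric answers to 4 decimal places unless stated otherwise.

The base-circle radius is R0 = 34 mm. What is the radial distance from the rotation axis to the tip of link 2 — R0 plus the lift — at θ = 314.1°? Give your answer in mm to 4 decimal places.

segment 1 (0° to 108.8°, uniform, h = 16) is passed completely: s = 0.0000 + (16) = 16.0000
segment 2 (108.8° to 152.8°, cycloidal, h = -15) is passed completely: s = 16.0000 + (-15) = 1.0000
segment 3 (152.8° to 245.9°, simple-harmonic, h = 14) is passed completely: s = 1.0000 + (14) = 15.0000
θ = 314.1° falls in segment 4 (245.9° to 360°, simple-harmonic, h = -15): β = 314.1 − 245.9 = 68.2°, B = 114.1°; Δs = -15/2·(1 − cos(π·0.5977)) = -9.7665; s = 15.0000 − 9.7665 = 5.2335
R = R0 + s = 34 + 5.2335 = 39.2335

39.2335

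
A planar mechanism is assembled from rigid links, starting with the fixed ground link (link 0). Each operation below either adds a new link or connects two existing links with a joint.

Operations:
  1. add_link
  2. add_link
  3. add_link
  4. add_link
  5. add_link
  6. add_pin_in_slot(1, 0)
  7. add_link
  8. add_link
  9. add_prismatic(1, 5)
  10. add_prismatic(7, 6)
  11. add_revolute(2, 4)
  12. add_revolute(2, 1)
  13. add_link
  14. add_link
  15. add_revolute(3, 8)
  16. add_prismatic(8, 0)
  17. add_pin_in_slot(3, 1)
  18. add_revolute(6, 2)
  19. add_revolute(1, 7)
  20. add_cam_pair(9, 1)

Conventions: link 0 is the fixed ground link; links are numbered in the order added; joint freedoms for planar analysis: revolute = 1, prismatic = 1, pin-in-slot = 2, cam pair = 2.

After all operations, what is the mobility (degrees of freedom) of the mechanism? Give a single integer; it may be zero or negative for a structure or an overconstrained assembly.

L=1 J1=0 J2=0
add link → L=2 J1=0 J2=0
add link → L=3 J1=0 J2=0
add link → L=4 J1=0 J2=0
add link → L=5 J1=0 J2=0
add link → L=6 J1=0 J2=0
PS@1,0 dof=2 J2 → L=6 J1=0 J2=1
add link → L=7 J1=0 J2=1
add link → L=8 J1=0 J2=1
P@1,5 dof=1 J1 → L=8 J1=1 J2=1
P@7,6 dof=1 J1 → L=8 J1=2 J2=1
R@2,4 dof=1 J1 → L=8 J1=3 J2=1
R@2,1 dof=1 J1 → L=8 J1=4 J2=1
add link → L=9 J1=4 J2=1
add link → L=10 J1=4 J2=1
R@3,8 dof=1 J1 → L=10 J1=5 J2=1
P@8,0 dof=1 J1 → L=10 J1=6 J2=1
PS@3,1 dof=2 J2 → L=10 J1=6 J2=2
R@6,2 dof=1 J1 → L=10 J1=7 J2=2
R@1,7 dof=1 J1 → L=10 J1=8 J2=2
C@9,1 dof=2 J2 → L=10 J1=8 J2=3
M=3(L−1)−2J1−J2=3·9−2·8−3=8

M = 8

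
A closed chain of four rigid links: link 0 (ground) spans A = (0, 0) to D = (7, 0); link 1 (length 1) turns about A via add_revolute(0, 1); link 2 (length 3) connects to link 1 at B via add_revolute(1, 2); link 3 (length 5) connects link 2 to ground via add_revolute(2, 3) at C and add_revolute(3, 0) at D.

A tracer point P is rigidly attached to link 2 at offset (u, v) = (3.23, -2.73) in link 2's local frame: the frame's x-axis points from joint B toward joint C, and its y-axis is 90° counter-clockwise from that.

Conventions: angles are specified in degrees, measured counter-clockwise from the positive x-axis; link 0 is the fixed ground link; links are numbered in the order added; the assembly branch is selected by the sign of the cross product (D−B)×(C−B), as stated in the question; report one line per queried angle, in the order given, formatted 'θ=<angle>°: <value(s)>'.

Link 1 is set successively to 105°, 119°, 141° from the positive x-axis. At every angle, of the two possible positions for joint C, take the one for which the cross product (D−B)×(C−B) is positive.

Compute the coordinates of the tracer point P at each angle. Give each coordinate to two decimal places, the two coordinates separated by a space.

A=(0,0), D=(7.00,0)
θ=105°: B = A + 1.00·(cos105°, sin105°) = (-0.2588, 0.9659)
θ=105°: |BD| = 7.3228
θ=105°: circle(B,3.00) ∩ circle(D,5.00): a=2.5689, h=1.5494
θ=105°:   candidates: C₊=(2.4920,2.1629) cross=11.346; C₋=(2.0833,-0.9088) cross=-11.346
θ=105°:   branch + wants cross > 0 → take C=(2.4920,2.1629) (cross=11.346)
θ=105°: ex = (C−B)/|BC| = (0.9170,0.3990); ey = (-0.3990,0.9170)
θ=105°: P = B + 3.23·ex + -2.73·ey = (3.7922,-0.2486)
θ=119°: B = A + 1.00·(cos119°, sin119°) = (-0.4848, 0.8746)
θ=119°: |BD| = 7.5357
θ=119°: circle(B,3.00) ∩ circle(D,5.00): a=2.7063, h=1.2947
θ=119°:   candidates: C₊=(2.3534,1.8464) cross=9.756; C₋=(2.0529,-0.7254) cross=-9.756
θ=119°:   branch + wants cross > 0 → take C=(2.3534,1.8464) (cross=9.756)
θ=119°: ex = (C−B)/|BC| = (0.9461,0.3239); ey = (-0.3239,0.9461)
θ=119°: P = B + 3.23·ex + -2.73·ey = (3.4554,-0.6618)
θ=141°: B = A + 1.00·(cos141°, sin141°) = (-0.7771, 0.6293)
θ=141°: |BD| = 7.8026
θ=141°: circle(B,3.00) ∩ circle(D,5.00): a=2.8760, h=0.8537
θ=141°:   candidates: C₊=(2.1583,1.2482) cross=6.661; C₋=(2.0206,-0.4535) cross=-6.661
θ=141°:   branch + wants cross > 0 → take C=(2.1583,1.2482) (cross=6.661)
θ=141°: ex = (C−B)/|BC| = (0.9785,0.2063); ey = (-0.2063,0.9785)
θ=141°: P = B + 3.23·ex + -2.73·ey = (2.9466,-1.3756)

θ=105°: 3.79 -0.25
θ=119°: 3.46 -0.66
θ=141°: 2.95 -1.38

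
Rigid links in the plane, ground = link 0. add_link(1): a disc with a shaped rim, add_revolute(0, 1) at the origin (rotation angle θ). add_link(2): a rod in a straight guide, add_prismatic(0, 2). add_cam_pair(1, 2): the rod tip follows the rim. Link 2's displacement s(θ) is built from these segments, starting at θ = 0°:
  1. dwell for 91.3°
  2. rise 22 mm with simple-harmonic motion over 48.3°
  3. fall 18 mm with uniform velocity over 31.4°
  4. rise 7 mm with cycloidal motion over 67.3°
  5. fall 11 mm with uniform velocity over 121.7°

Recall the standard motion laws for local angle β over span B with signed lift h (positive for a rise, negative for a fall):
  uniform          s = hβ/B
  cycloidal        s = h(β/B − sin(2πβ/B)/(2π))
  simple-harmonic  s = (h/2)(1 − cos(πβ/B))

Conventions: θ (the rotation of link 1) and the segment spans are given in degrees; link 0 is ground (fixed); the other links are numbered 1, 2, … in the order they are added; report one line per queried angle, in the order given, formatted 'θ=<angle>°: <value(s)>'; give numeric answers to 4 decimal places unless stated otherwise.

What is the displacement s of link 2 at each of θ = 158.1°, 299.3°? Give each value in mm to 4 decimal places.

segment 1 (0° to 91.3°, dwell): s unchanged at 0.0000
segment 2 (91.3° to 139.6°, simple-harmonic, h = 22) is passed completely: s = 0.0000 + (22) = 22.0000
θ = 158.1° falls in segment 3 (139.6° to 171°, uniform, h = -18): β = 158.1 − 139.6 = 18.5°, B = 31.4°; Δs = -18·18.5/31.4 = -10.6051; s = 22.0000 − 10.6051 = 11.3949
segment 3 (139.6° to 171°, uniform, h = -18) is passed completely: s = 22.0000 + (-18) = 4.0000
segment 4 (171° to 238.3°, cycloidal, h = 7) is passed completely: s = 4.0000 + (7) = 11.0000
θ = 299.3° falls in segment 5 (238.3° to 360°, uniform, h = -11): β = 299.3 − 238.3 = 61°, B = 121.7°; Δs = -11·61/121.7 = -5.5136; s = 11.0000 − 5.5136 = 5.4864

θ=158.1°: 11.3949
θ=299.3°: 5.4864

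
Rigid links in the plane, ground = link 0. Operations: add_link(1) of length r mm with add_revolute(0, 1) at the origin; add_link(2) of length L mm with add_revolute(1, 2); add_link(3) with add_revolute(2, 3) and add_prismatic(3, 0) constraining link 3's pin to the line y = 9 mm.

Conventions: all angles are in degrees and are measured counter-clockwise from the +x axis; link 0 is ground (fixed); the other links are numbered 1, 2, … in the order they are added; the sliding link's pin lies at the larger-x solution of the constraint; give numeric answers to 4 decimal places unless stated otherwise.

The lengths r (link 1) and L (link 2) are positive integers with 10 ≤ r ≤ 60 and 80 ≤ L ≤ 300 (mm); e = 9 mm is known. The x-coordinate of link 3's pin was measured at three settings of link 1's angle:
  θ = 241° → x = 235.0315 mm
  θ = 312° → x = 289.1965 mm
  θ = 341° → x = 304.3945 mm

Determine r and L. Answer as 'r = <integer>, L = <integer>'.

constraint per measurement: (x − r cos θ)² + (r sin θ − e)² = L²
subtracting the θ₁ and θ₂ equations cancels the r² and L² terms:
r = (x₁² − x₂²) / (2[(x₁cos θ₁ + e sin θ₁) − (x₂cos θ₂ + e sin θ₂)]) = 46.0000 → r = 46
L² = (x₁ − r cos θ₁)² + (r sin θ₁ − e)² = 68643.9801 → L = 262.0000 → L = 262
check at θ₃=341°: x = 304.3945 (printed 304.3945) ✓

r = 46, L = 262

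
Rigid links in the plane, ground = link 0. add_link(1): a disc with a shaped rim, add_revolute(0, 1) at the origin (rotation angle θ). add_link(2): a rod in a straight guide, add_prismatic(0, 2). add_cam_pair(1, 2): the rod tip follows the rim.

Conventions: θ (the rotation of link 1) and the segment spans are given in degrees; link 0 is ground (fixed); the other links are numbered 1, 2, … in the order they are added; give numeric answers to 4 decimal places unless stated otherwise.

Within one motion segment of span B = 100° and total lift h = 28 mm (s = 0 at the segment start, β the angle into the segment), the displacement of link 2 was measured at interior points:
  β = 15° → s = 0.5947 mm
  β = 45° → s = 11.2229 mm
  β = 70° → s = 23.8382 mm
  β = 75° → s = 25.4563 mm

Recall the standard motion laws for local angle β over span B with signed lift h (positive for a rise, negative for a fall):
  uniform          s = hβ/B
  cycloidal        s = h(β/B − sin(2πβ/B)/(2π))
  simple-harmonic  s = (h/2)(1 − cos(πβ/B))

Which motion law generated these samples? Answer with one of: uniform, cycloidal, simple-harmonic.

candidates at β/B = r: uniform s = h·r (linear in β); cycloidal s = h·(r − sin(2πr)/(2π)); simple-harmonic s = (h/2)(1 − cos(πr))
β=15°: printed 0.5947 | uniform 4.2000, cycloidal 0.5947, simple-harmonic 1.5259
β=45°: printed 11.2229 | uniform 12.6000, cycloidal 11.2229, simple-harmonic 11.8099
β=70°: printed 23.8382 | uniform 19.6000, cycloidal 23.8382, simple-harmonic 22.2290
β=75°: printed 25.4563 | uniform 21.0000, cycloidal 25.4563, simple-harmonic 23.8995
only one law matches every sample → cycloidal

cycloidal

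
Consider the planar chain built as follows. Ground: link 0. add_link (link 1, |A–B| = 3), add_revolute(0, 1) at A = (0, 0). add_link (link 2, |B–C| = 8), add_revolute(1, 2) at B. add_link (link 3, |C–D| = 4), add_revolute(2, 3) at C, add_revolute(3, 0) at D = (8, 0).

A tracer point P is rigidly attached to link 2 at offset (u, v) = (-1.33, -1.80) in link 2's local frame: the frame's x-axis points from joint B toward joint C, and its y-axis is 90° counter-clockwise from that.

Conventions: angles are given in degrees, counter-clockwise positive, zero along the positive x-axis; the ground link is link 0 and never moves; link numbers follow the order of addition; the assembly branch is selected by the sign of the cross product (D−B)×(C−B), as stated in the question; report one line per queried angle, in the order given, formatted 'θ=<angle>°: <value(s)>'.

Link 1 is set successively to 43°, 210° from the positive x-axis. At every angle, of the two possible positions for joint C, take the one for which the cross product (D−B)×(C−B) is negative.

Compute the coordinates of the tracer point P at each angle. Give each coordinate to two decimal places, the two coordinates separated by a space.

A=(0,0), D=(8.00,0)
θ=43°: B = A + 3.00·(cos43°, sin43°) = (2.1941, 2.0460)
θ=43°: |BD| = 6.1559
θ=43°: circle(B,8.00) ∩ circle(D,4.00): a=6.9766, h=3.9149
θ=43°:   candidates: C₊=(10.0753,3.4195) cross=24.100; C₋=(7.4729,-3.9651) cross=-24.100
θ=43°:   branch - wants cross < 0 → take C=(7.4729,-3.9651) (cross=-24.100)
θ=43°: ex = (C−B)/|BC| = (0.6599,-0.7514); ey = (0.7514,0.6599)
θ=43°: P = B + -1.33·ex + -1.80·ey = (-0.0361,1.8576)
θ=210°: B = A + 3.00·(cos210°, sin210°) = (-2.5981, -1.5000)
θ=210°: |BD| = 10.7037
θ=210°: circle(B,8.00) ∩ circle(D,4.00): a=7.5941, h=2.5160
θ=210°:   candidates: C₊=(4.5685,2.0554) cross=26.930; C₋=(5.2736,-2.9269) cross=-26.930
θ=210°:   branch - wants cross < 0 → take C=(5.2736,-2.9269) (cross=-26.930)
θ=210°: ex = (C−B)/|BC| = (0.9840,-0.1784); ey = (0.1784,0.9840)
θ=210°: P = B + -1.33·ex + -1.80·ey = (-4.2278,-3.0339)

θ=43°: -0.04 1.86
θ=210°: -4.23 -3.03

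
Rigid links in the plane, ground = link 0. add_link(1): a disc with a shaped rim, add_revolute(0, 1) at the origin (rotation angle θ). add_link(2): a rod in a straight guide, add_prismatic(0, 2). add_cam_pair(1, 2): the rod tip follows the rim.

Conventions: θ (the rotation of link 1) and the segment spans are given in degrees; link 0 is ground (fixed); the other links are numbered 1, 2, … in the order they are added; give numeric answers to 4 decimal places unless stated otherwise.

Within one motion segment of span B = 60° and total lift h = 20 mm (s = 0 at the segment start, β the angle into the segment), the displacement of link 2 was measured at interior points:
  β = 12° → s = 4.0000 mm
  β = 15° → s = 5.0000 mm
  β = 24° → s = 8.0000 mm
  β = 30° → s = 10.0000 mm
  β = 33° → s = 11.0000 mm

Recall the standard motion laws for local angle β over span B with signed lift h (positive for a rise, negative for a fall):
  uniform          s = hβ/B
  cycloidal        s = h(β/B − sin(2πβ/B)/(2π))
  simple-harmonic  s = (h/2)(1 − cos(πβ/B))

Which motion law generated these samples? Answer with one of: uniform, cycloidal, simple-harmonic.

candidates at β/B = r: uniform s = h·r (linear in β); cycloidal s = h·(r − sin(2πr)/(2π)); simple-harmonic s = (h/2)(1 − cos(πr))
β=12°: printed 4.0000 | uniform 4.0000, cycloidal 0.9727, simple-harmonic 1.9098
β=15°: printed 5.0000 | uniform 5.0000, cycloidal 1.8169, simple-harmonic 2.9289
β=24°: printed 8.0000 | uniform 8.0000, cycloidal 6.1290, simple-harmonic 6.9098
β=30°: printed 10.0000 | uniform 10.0000, cycloidal 10.0000, simple-harmonic 10.0000
β=33°: printed 11.0000 | uniform 11.0000, cycloidal 11.9836, simple-harmonic 11.5643
only one law matches every sample → uniform

uniform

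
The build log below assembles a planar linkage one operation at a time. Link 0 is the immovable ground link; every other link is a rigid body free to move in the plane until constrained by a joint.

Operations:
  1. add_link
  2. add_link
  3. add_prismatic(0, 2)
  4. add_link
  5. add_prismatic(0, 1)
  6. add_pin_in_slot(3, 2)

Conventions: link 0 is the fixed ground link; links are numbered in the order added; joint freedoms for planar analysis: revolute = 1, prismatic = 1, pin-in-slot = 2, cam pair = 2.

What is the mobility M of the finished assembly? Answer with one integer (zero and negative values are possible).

L=1 J1=0 J2=0
add link → L=2 J1=0 J2=0
add link → L=3 J1=0 J2=0
P@0,2 dof=1 J1 → L=3 J1=1 J2=0
add link → L=4 J1=1 J2=0
P@0,1 dof=1 J1 → L=4 J1=2 J2=0
PS@3,2 dof=2 J2 → L=4 J1=2 J2=1
M=3(L−1)−2J1−J2=3·3−2·2−1=4

M = 4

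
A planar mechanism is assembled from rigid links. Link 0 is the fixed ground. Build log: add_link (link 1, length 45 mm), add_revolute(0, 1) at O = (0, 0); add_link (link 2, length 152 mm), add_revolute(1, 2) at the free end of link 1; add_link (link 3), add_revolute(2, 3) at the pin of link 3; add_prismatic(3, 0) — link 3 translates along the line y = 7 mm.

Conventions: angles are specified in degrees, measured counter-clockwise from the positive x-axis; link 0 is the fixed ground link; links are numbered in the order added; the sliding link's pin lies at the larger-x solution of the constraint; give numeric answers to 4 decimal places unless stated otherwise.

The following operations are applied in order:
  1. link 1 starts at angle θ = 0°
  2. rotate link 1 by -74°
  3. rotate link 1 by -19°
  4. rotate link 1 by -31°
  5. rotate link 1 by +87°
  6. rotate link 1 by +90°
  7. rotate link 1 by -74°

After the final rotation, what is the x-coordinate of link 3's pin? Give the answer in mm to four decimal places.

geometry: r = 45 mm, L = 152 mm, e = 7 mm; θ starts at 0°
rotate link 1 by -74°: θ ← 0° -74° = -74°
rotate link 1 by -19°: θ ← -74° -19° = -93°
rotate link 1 by -31°: θ ← -93° -31° = -124°
rotate link 1 by +87°: θ ← -124° +87° = -37°
rotate link 1 by +90°: θ ← -37° +90° = 53°
rotate link 1 by -74°: θ ← 53° -74° = -21°
crank pin P = (r cos θ, r sin θ) = (42.011119, -16.126558)
h = r sin θ − e = -16.126558 − 7 = -23.126558
x = r cos θ + √(L² − h²) = 42.011119 + 150.230364 = 192.241483

192.2415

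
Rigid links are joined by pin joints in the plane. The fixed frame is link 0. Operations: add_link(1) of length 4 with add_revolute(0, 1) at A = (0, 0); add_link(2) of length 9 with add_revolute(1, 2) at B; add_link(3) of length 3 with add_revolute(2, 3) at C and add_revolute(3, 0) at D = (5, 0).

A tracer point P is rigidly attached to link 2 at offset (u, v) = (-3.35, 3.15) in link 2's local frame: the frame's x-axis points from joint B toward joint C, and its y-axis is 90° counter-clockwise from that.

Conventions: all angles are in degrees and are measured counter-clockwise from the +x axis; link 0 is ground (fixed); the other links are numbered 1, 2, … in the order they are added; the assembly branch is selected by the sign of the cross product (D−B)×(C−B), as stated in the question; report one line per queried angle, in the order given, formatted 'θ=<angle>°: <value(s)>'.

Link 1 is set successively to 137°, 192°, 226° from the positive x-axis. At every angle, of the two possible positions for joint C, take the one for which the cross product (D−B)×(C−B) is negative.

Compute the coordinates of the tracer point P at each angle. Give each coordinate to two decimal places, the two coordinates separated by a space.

A=(0,0), D=(5.00,0)
θ=137°: B = A + 4.00·(cos137°, sin137°) = (-2.9254, 2.7280)
θ=137°: |BD| = 8.3818
θ=137°: circle(B,9.00) ∩ circle(D,3.00): a=8.4859, h=2.9982
θ=137°:   candidates: C₊=(6.0743,2.8011) cross=25.130; C₋=(4.1227,-2.8688) cross=-25.130
θ=137°:   branch - wants cross < 0 → take C=(4.1227,-2.8688) (cross=-25.130)
θ=137°: ex = (C−B)/|BC| = (0.7831,-0.6219); ey = (0.6219,0.7831)
θ=137°: P = B + -3.35·ex + 3.15·ey = (-3.5900,7.2781)
θ=192°: B = A + 4.00·(cos192°, sin192°) = (-3.9126, -0.8316)
θ=192°: |BD| = 8.9513
θ=192°: circle(B,9.00) ∩ circle(D,3.00): a=8.4974, h=2.9655
θ=192°:   candidates: C₊=(4.2726,2.9105) cross=26.545; C₋=(4.8236,-2.9948) cross=-26.545
θ=192°:   branch - wants cross < 0 → take C=(4.8236,-2.9948) (cross=-26.545)
θ=192°: ex = (C−B)/|BC| = (0.9707,-0.2404); ey = (0.2404,0.9707)
θ=192°: P = B + -3.35·ex + 3.15·ey = (-6.4073,3.0312)
θ=226°: B = A + 4.00·(cos226°, sin226°) = (-2.7786, -2.8774)
θ=226°: |BD| = 8.2938
θ=226°: circle(B,9.00) ∩ circle(D,3.00): a=8.4875, h=2.9937
θ=226°:   candidates: C₊=(4.1431,2.8750) cross=24.829; C₋=(6.2203,-2.7406) cross=-24.829
θ=226°:   branch - wants cross < 0 → take C=(6.2203,-2.7406) (cross=-24.829)
θ=226°: ex = (C−B)/|BC| = (0.9999,0.0152); ey = (-0.0152,0.9999)
θ=226°: P = B + -3.35·ex + 3.15·ey = (-6.1761,0.2214)

θ=137°: -3.59 7.28
θ=192°: -6.41 3.03
θ=226°: -6.18 0.22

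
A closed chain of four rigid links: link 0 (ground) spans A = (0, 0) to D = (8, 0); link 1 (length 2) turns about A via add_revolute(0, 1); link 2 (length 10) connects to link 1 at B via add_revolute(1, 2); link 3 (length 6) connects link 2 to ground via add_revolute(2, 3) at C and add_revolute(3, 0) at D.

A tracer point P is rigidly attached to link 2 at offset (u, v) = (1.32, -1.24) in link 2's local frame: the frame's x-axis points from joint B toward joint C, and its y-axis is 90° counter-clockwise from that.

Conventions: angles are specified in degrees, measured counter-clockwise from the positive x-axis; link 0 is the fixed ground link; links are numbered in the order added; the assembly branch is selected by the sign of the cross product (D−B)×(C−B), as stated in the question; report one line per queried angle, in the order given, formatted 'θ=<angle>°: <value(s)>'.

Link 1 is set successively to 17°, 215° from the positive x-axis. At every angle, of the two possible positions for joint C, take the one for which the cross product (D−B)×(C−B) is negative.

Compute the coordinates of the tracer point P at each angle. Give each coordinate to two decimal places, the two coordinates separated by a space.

A=(0,0), D=(8.00,0)
θ=17°: B = A + 2.00·(cos17°, sin17°) = (1.9126, 0.5847)
θ=17°: |BD| = 6.1154
θ=17°: circle(B,10.00) ∩ circle(D,6.00): a=8.2904, h=5.5919
θ=17°:   candidates: C₊=(10.6997,5.3583) cross=34.197; C₋=(9.6303,-5.7743) cross=-34.197
θ=17°:   branch - wants cross < 0 → take C=(9.6303,-5.7743) (cross=-34.197)
θ=17°: ex = (C−B)/|BC| = (0.7718,-0.6359); ey = (0.6359,0.7718)
θ=17°: P = B + 1.32·ex + -1.24·ey = (2.1428,-1.2116)
θ=215°: B = A + 2.00·(cos215°, sin215°) = (-1.6383, -1.1472)
θ=215°: |BD| = 9.7063
θ=215°: circle(B,10.00) ∩ circle(D,6.00): a=8.1500, h=5.7946
θ=215°:   candidates: C₊=(5.7697,5.5701) cross=56.245; C₋=(7.1394,-5.9380) cross=-56.245
θ=215°:   branch - wants cross < 0 → take C=(7.1394,-5.9380) (cross=-56.245)
θ=215°: ex = (C−B)/|BC| = (0.8778,-0.4791); ey = (0.4791,0.8778)
θ=215°: P = B + 1.32·ex + -1.24·ey = (-1.0737,-2.8680)

θ=17°: 2.14 -1.21
θ=215°: -1.07 -2.87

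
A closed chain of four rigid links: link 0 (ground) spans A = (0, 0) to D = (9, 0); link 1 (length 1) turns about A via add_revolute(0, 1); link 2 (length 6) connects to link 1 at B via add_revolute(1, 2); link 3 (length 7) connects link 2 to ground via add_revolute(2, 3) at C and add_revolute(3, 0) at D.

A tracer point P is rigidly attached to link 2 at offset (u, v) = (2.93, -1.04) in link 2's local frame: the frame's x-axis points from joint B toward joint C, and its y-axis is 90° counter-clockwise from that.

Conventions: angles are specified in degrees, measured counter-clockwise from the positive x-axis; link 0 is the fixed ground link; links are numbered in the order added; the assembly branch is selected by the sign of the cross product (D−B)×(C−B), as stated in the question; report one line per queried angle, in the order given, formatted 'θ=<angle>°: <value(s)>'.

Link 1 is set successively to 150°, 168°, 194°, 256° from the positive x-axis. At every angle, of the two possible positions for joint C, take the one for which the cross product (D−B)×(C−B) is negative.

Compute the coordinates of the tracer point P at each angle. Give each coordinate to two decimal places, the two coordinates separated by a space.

A=(0,0), D=(9.00,0)
θ=150°: B = A + 1.00·(cos150°, sin150°) = (-0.8660, 0.5000)
θ=150°: |BD| = 9.8787
θ=150°: circle(B,6.00) ∩ circle(D,7.00): a=4.2814, h=4.2036
θ=150°:   candidates: C₊=(3.6226,4.4815) cross=41.526; C₋=(3.1971,-3.9149) cross=-41.526
θ=150°:   branch - wants cross < 0 → take C=(3.1971,-3.9149) (cross=-41.526)
θ=150°: ex = (C−B)/|BC| = (0.6772,-0.7358); ey = (0.7358,0.6772)
θ=150°: P = B + 2.93·ex + -1.04·ey = (0.3529,-2.3602)
θ=168°: B = A + 1.00·(cos168°, sin168°) = (-0.9781, 0.2079)
θ=168°: |BD| = 9.9803
θ=168°: circle(B,6.00) ∩ circle(D,7.00): a=4.3389, h=4.1442
θ=168°:   candidates: C₊=(3.4461,4.2608) cross=41.360; C₋=(3.2735,-4.0257) cross=-41.360
θ=168°:   branch - wants cross < 0 → take C=(3.2735,-4.0257) (cross=-41.360)
θ=168°: ex = (C−B)/|BC| = (0.7086,-0.7056); ey = (0.7056,0.7086)
θ=168°: P = B + 2.93·ex + -1.04·ey = (0.3642,-2.5965)
θ=194°: B = A + 1.00·(cos194°, sin194°) = (-0.9703, -0.2419)
θ=194°: |BD| = 9.9732
θ=194°: circle(B,6.00) ∩ circle(D,7.00): a=4.3349, h=4.1484
θ=194°:   candidates: C₊=(3.2627,4.0104) cross=41.373; C₋=(3.4639,-4.2839) cross=-41.373
θ=194°:   branch - wants cross < 0 → take C=(3.4639,-4.2839) (cross=-41.373)
θ=194°: ex = (C−B)/|BC| = (0.7390,-0.6737); ey = (0.6737,0.7390)
θ=194°: P = B + 2.93·ex + -1.04·ey = (0.4945,-2.9844)
θ=256°: B = A + 1.00·(cos256°, sin256°) = (-0.2419, -0.9703)
θ=256°: |BD| = 9.2927
θ=256°: circle(B,6.00) ∩ circle(D,7.00): a=3.9469, h=4.5191
θ=256°:   candidates: C₊=(3.2115,3.9362) cross=41.995; C₋=(4.1552,-5.0526) cross=-41.995
θ=256°:   branch - wants cross < 0 → take C=(4.1552,-5.0526) (cross=-41.995)
θ=256°: ex = (C−B)/|BC| = (0.7329,-0.6804); ey = (0.6804,0.7329)
θ=256°: P = B + 2.93·ex + -1.04·ey = (1.1978,-3.7260)

θ=150°: 0.35 -2.36
θ=168°: 0.36 -2.60
θ=194°: 0.49 -2.98
θ=256°: 1.20 -3.73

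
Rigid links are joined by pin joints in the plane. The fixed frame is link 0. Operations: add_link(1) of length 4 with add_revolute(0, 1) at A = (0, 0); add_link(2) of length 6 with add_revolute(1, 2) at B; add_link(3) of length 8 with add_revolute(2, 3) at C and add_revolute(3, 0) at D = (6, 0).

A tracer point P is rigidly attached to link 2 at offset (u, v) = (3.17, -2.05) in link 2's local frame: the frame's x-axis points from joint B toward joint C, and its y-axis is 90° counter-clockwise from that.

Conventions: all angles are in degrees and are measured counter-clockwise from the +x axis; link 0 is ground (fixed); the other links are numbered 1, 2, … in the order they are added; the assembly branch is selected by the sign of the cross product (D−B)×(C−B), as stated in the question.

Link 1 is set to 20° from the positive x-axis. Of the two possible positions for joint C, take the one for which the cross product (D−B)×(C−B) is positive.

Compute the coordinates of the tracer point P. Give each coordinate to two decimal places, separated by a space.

A=(0,0), D=(6.00,0)
B = A + 4.00·(cos20°, sin20°) = (3.7588, 1.3681)
|BD| = 2.6258
circle(B,6.00) ∩ circle(D,8.00): a=-4.0188, h=4.4552
  candidates: C₊=(2.6497,7.2647) cross=11.698; C₋=(-1.9927,-0.3408) cross=-11.698
  branch + wants cross > 0 → take C=(2.6497,7.2647) (cross=11.698)
ex = (C−B)/|BC| = (-0.1848,0.9828); ey = (-0.9828,-0.1848)
P = B + 3.17·ex + -2.05·ey = (5.1875,4.8624)

5.19 4.86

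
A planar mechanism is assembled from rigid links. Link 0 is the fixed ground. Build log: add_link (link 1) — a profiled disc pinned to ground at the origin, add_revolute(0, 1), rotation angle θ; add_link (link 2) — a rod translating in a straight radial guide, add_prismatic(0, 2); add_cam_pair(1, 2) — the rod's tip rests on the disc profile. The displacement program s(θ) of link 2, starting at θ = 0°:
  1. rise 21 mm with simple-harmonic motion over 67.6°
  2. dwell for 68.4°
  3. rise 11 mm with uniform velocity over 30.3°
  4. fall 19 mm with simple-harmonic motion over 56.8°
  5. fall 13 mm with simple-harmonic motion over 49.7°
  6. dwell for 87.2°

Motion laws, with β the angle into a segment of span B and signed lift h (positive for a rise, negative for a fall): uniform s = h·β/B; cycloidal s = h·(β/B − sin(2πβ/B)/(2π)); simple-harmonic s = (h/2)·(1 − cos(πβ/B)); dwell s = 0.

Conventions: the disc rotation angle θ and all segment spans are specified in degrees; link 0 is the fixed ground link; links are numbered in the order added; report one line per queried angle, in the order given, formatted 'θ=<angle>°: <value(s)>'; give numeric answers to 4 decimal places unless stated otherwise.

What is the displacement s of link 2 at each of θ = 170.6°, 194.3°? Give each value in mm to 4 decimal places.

seg 1 [0°–67.6°] simple-harmonic, h=21: full span → s += 21 → s = 21.0000
seg 2 [67.6°–136°] dwell: s stays 21.0000
seg 3 [136°–166.3°] uniform, h=11: full span → s += 11 → s = 32.0000
seg 4 [166.3°–223.1°] simple-harmonic, h=-19: θ=170.6° here. β=4.3, B=56.8. -19/2·(1 − cos(π·0.0757)) = -0.2674 → s = 31.7326
seg 4 [166.3°–223.1°] simple-harmonic, h=-19: θ=194.3° here. β=28, B=56.8. -19/2·(1 − cos(π·0.4930)) = -9.2898 → s = 22.7102

θ=170.6°: 31.7326
θ=194.3°: 22.7102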